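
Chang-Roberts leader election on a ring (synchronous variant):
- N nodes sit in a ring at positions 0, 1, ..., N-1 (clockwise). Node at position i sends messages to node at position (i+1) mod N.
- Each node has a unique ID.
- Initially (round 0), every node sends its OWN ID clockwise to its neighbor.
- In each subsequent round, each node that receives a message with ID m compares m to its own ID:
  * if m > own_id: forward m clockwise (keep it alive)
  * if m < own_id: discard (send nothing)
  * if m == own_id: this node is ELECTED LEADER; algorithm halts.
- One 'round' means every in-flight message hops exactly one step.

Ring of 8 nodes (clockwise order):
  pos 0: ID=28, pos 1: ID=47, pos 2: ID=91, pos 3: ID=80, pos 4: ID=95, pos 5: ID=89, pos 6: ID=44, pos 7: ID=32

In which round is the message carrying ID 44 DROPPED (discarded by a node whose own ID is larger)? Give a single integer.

Round 1: pos1(id47) recv 28: drop; pos2(id91) recv 47: drop; pos3(id80) recv 91: fwd; pos4(id95) recv 80: drop; pos5(id89) recv 95: fwd; pos6(id44) recv 89: fwd; pos7(id32) recv 44: fwd; pos0(id28) recv 32: fwd
Round 2: pos4(id95) recv 91: drop; pos6(id44) recv 95: fwd; pos7(id32) recv 89: fwd; pos0(id28) recv 44: fwd; pos1(id47) recv 32: drop
Round 3: pos7(id32) recv 95: fwd; pos0(id28) recv 89: fwd; pos1(id47) recv 44: drop
Round 4: pos0(id28) recv 95: fwd; pos1(id47) recv 89: fwd
Round 5: pos1(id47) recv 95: fwd; pos2(id91) recv 89: drop
Round 6: pos2(id91) recv 95: fwd
Round 7: pos3(id80) recv 95: fwd
Round 8: pos4(id95) recv 95: ELECTED
Message ID 44 originates at pos 6; dropped at pos 1 in round 3

Answer: 3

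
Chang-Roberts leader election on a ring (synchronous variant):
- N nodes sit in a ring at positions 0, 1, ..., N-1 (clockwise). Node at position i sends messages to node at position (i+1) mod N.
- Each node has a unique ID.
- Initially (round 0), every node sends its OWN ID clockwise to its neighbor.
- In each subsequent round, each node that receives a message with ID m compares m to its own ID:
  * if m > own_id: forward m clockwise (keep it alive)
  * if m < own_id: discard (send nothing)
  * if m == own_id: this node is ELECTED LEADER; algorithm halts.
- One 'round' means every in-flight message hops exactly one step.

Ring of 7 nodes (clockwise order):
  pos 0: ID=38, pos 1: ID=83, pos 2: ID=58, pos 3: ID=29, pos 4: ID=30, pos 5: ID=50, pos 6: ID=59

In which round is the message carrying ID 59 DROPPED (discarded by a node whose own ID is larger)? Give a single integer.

Round 1: pos1(id83) recv 38: drop; pos2(id58) recv 83: fwd; pos3(id29) recv 58: fwd; pos4(id30) recv 29: drop; pos5(id50) recv 30: drop; pos6(id59) recv 50: drop; pos0(id38) recv 59: fwd
Round 2: pos3(id29) recv 83: fwd; pos4(id30) recv 58: fwd; pos1(id83) recv 59: drop
Round 3: pos4(id30) recv 83: fwd; pos5(id50) recv 58: fwd
Round 4: pos5(id50) recv 83: fwd; pos6(id59) recv 58: drop
Round 5: pos6(id59) recv 83: fwd
Round 6: pos0(id38) recv 83: fwd
Round 7: pos1(id83) recv 83: ELECTED
Message ID 59 originates at pos 6; dropped at pos 1 in round 2

Answer: 2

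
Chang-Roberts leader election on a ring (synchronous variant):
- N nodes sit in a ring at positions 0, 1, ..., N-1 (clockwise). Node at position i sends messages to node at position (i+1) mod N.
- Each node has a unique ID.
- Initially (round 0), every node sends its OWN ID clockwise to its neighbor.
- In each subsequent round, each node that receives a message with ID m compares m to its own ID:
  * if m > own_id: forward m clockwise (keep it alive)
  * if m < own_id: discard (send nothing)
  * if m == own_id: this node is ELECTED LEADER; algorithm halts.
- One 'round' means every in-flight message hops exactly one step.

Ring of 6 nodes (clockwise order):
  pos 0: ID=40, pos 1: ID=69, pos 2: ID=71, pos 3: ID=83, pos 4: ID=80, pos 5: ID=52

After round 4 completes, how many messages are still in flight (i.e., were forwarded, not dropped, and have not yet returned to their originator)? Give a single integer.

Round 1: pos1(id69) recv 40: drop; pos2(id71) recv 69: drop; pos3(id83) recv 71: drop; pos4(id80) recv 83: fwd; pos5(id52) recv 80: fwd; pos0(id40) recv 52: fwd
Round 2: pos5(id52) recv 83: fwd; pos0(id40) recv 80: fwd; pos1(id69) recv 52: drop
Round 3: pos0(id40) recv 83: fwd; pos1(id69) recv 80: fwd
Round 4: pos1(id69) recv 83: fwd; pos2(id71) recv 80: fwd
After round 4: 2 messages still in flight

Answer: 2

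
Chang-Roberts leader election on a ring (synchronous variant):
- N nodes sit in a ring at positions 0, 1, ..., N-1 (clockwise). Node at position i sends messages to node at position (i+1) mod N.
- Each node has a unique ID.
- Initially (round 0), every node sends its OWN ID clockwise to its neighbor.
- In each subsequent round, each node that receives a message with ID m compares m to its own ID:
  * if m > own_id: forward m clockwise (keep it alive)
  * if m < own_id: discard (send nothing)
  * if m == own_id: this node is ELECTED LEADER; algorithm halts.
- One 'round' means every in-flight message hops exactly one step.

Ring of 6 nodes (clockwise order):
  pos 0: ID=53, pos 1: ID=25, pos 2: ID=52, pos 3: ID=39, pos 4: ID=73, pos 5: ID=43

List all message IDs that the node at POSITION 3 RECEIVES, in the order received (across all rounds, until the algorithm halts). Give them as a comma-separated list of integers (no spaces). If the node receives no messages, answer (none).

Answer: 52,53,73

Derivation:
Round 1: pos1(id25) recv 53: fwd; pos2(id52) recv 25: drop; pos3(id39) recv 52: fwd; pos4(id73) recv 39: drop; pos5(id43) recv 73: fwd; pos0(id53) recv 43: drop
Round 2: pos2(id52) recv 53: fwd; pos4(id73) recv 52: drop; pos0(id53) recv 73: fwd
Round 3: pos3(id39) recv 53: fwd; pos1(id25) recv 73: fwd
Round 4: pos4(id73) recv 53: drop; pos2(id52) recv 73: fwd
Round 5: pos3(id39) recv 73: fwd
Round 6: pos4(id73) recv 73: ELECTED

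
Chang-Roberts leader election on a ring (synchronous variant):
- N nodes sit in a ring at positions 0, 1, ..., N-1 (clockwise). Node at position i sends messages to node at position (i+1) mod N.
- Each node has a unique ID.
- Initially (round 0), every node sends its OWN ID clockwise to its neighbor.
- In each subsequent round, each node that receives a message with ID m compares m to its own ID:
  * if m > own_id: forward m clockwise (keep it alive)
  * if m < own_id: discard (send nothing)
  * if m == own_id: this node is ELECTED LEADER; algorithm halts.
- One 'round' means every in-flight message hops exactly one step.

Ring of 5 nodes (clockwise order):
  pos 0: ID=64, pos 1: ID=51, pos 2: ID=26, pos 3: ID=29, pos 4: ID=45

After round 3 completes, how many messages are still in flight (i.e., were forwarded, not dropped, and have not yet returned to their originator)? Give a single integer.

Round 1: pos1(id51) recv 64: fwd; pos2(id26) recv 51: fwd; pos3(id29) recv 26: drop; pos4(id45) recv 29: drop; pos0(id64) recv 45: drop
Round 2: pos2(id26) recv 64: fwd; pos3(id29) recv 51: fwd
Round 3: pos3(id29) recv 64: fwd; pos4(id45) recv 51: fwd
After round 3: 2 messages still in flight

Answer: 2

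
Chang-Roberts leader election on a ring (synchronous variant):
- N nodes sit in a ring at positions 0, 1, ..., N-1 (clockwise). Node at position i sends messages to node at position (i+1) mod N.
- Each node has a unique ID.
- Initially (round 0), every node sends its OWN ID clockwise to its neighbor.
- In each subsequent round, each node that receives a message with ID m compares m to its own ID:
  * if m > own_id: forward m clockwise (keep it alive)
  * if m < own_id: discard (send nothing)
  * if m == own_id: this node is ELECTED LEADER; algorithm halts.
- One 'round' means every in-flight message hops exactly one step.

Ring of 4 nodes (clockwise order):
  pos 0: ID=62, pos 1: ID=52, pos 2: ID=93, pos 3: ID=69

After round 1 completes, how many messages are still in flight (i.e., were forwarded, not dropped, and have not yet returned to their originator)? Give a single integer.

Round 1: pos1(id52) recv 62: fwd; pos2(id93) recv 52: drop; pos3(id69) recv 93: fwd; pos0(id62) recv 69: fwd
After round 1: 3 messages still in flight

Answer: 3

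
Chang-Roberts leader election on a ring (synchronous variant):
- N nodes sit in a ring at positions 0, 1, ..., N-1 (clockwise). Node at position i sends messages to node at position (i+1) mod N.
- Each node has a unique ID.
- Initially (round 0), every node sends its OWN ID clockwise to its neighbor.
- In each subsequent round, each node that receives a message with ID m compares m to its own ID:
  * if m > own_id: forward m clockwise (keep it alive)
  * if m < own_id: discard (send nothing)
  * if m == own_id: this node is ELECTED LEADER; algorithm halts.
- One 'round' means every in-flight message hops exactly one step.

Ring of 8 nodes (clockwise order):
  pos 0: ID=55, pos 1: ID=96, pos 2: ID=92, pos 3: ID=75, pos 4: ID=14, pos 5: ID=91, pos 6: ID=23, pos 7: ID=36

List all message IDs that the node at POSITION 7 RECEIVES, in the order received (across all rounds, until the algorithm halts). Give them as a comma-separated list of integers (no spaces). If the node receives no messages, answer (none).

Round 1: pos1(id96) recv 55: drop; pos2(id92) recv 96: fwd; pos3(id75) recv 92: fwd; pos4(id14) recv 75: fwd; pos5(id91) recv 14: drop; pos6(id23) recv 91: fwd; pos7(id36) recv 23: drop; pos0(id55) recv 36: drop
Round 2: pos3(id75) recv 96: fwd; pos4(id14) recv 92: fwd; pos5(id91) recv 75: drop; pos7(id36) recv 91: fwd
Round 3: pos4(id14) recv 96: fwd; pos5(id91) recv 92: fwd; pos0(id55) recv 91: fwd
Round 4: pos5(id91) recv 96: fwd; pos6(id23) recv 92: fwd; pos1(id96) recv 91: drop
Round 5: pos6(id23) recv 96: fwd; pos7(id36) recv 92: fwd
Round 6: pos7(id36) recv 96: fwd; pos0(id55) recv 92: fwd
Round 7: pos0(id55) recv 96: fwd; pos1(id96) recv 92: drop
Round 8: pos1(id96) recv 96: ELECTED

Answer: 23,91,92,96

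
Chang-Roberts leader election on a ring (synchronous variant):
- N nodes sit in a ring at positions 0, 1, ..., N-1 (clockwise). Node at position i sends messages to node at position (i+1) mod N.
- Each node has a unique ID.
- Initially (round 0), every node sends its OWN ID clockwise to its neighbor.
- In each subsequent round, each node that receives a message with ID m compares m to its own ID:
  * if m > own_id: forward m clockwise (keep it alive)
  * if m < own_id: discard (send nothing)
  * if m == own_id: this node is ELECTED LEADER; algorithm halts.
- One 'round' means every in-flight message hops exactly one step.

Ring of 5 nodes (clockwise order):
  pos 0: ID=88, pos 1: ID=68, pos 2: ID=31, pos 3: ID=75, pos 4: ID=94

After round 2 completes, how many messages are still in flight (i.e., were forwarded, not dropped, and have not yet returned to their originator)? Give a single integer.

Round 1: pos1(id68) recv 88: fwd; pos2(id31) recv 68: fwd; pos3(id75) recv 31: drop; pos4(id94) recv 75: drop; pos0(id88) recv 94: fwd
Round 2: pos2(id31) recv 88: fwd; pos3(id75) recv 68: drop; pos1(id68) recv 94: fwd
After round 2: 2 messages still in flight

Answer: 2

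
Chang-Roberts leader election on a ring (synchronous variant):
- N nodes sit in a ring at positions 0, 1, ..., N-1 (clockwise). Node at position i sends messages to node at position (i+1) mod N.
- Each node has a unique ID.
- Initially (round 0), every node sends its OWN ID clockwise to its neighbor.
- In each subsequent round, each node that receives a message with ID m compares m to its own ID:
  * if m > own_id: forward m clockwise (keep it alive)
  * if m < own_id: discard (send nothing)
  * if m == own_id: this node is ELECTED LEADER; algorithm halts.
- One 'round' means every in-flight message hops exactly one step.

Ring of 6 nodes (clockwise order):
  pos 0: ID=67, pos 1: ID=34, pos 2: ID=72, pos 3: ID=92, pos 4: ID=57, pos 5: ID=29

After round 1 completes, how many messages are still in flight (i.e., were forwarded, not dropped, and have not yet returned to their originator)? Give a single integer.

Round 1: pos1(id34) recv 67: fwd; pos2(id72) recv 34: drop; pos3(id92) recv 72: drop; pos4(id57) recv 92: fwd; pos5(id29) recv 57: fwd; pos0(id67) recv 29: drop
After round 1: 3 messages still in flight

Answer: 3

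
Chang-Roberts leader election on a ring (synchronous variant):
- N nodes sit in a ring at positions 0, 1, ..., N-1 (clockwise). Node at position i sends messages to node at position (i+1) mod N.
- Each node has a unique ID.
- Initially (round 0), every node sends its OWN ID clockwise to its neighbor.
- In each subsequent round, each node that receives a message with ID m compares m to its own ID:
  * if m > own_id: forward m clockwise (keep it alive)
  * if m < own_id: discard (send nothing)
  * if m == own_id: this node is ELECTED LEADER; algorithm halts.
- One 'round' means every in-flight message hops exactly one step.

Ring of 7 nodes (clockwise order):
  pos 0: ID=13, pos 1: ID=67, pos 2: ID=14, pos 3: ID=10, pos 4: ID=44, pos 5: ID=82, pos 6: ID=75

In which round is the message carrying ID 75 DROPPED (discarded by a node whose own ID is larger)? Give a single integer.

Round 1: pos1(id67) recv 13: drop; pos2(id14) recv 67: fwd; pos3(id10) recv 14: fwd; pos4(id44) recv 10: drop; pos5(id82) recv 44: drop; pos6(id75) recv 82: fwd; pos0(id13) recv 75: fwd
Round 2: pos3(id10) recv 67: fwd; pos4(id44) recv 14: drop; pos0(id13) recv 82: fwd; pos1(id67) recv 75: fwd
Round 3: pos4(id44) recv 67: fwd; pos1(id67) recv 82: fwd; pos2(id14) recv 75: fwd
Round 4: pos5(id82) recv 67: drop; pos2(id14) recv 82: fwd; pos3(id10) recv 75: fwd
Round 5: pos3(id10) recv 82: fwd; pos4(id44) recv 75: fwd
Round 6: pos4(id44) recv 82: fwd; pos5(id82) recv 75: drop
Round 7: pos5(id82) recv 82: ELECTED
Message ID 75 originates at pos 6; dropped at pos 5 in round 6

Answer: 6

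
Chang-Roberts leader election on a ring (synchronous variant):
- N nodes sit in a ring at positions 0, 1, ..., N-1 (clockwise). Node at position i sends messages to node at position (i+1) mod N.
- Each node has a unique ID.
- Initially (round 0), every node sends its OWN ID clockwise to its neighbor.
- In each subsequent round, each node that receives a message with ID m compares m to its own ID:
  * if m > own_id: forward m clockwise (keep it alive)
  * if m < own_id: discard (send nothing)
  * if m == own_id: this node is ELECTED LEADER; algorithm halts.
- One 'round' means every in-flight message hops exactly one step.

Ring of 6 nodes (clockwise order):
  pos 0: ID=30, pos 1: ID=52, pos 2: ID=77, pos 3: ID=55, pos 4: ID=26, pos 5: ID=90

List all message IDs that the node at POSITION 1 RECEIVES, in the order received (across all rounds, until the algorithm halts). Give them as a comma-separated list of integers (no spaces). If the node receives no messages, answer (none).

Answer: 30,90

Derivation:
Round 1: pos1(id52) recv 30: drop; pos2(id77) recv 52: drop; pos3(id55) recv 77: fwd; pos4(id26) recv 55: fwd; pos5(id90) recv 26: drop; pos0(id30) recv 90: fwd
Round 2: pos4(id26) recv 77: fwd; pos5(id90) recv 55: drop; pos1(id52) recv 90: fwd
Round 3: pos5(id90) recv 77: drop; pos2(id77) recv 90: fwd
Round 4: pos3(id55) recv 90: fwd
Round 5: pos4(id26) recv 90: fwd
Round 6: pos5(id90) recv 90: ELECTED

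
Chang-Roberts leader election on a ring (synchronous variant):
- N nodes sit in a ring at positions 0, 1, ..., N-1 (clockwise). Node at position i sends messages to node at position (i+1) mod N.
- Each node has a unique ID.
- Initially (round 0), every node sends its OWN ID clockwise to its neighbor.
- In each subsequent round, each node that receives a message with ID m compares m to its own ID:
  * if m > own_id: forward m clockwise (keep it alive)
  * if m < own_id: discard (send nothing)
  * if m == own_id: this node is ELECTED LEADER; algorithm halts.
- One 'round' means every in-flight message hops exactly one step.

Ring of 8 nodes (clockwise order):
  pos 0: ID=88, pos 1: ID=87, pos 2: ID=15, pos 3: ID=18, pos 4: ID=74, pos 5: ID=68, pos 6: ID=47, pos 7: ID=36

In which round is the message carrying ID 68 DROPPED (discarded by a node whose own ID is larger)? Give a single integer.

Answer: 3

Derivation:
Round 1: pos1(id87) recv 88: fwd; pos2(id15) recv 87: fwd; pos3(id18) recv 15: drop; pos4(id74) recv 18: drop; pos5(id68) recv 74: fwd; pos6(id47) recv 68: fwd; pos7(id36) recv 47: fwd; pos0(id88) recv 36: drop
Round 2: pos2(id15) recv 88: fwd; pos3(id18) recv 87: fwd; pos6(id47) recv 74: fwd; pos7(id36) recv 68: fwd; pos0(id88) recv 47: drop
Round 3: pos3(id18) recv 88: fwd; pos4(id74) recv 87: fwd; pos7(id36) recv 74: fwd; pos0(id88) recv 68: drop
Round 4: pos4(id74) recv 88: fwd; pos5(id68) recv 87: fwd; pos0(id88) recv 74: drop
Round 5: pos5(id68) recv 88: fwd; pos6(id47) recv 87: fwd
Round 6: pos6(id47) recv 88: fwd; pos7(id36) recv 87: fwd
Round 7: pos7(id36) recv 88: fwd; pos0(id88) recv 87: drop
Round 8: pos0(id88) recv 88: ELECTED
Message ID 68 originates at pos 5; dropped at pos 0 in round 3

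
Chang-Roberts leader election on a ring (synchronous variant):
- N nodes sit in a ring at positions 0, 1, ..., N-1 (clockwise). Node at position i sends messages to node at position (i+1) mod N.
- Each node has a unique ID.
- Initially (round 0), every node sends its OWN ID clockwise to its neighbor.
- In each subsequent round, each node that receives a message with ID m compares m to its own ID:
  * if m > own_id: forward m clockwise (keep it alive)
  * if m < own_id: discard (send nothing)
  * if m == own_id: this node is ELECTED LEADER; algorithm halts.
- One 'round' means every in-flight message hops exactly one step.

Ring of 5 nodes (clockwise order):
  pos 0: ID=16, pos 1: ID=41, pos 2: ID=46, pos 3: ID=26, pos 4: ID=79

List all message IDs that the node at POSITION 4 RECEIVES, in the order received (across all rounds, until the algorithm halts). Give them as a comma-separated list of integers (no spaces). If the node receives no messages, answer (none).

Round 1: pos1(id41) recv 16: drop; pos2(id46) recv 41: drop; pos3(id26) recv 46: fwd; pos4(id79) recv 26: drop; pos0(id16) recv 79: fwd
Round 2: pos4(id79) recv 46: drop; pos1(id41) recv 79: fwd
Round 3: pos2(id46) recv 79: fwd
Round 4: pos3(id26) recv 79: fwd
Round 5: pos4(id79) recv 79: ELECTED

Answer: 26,46,79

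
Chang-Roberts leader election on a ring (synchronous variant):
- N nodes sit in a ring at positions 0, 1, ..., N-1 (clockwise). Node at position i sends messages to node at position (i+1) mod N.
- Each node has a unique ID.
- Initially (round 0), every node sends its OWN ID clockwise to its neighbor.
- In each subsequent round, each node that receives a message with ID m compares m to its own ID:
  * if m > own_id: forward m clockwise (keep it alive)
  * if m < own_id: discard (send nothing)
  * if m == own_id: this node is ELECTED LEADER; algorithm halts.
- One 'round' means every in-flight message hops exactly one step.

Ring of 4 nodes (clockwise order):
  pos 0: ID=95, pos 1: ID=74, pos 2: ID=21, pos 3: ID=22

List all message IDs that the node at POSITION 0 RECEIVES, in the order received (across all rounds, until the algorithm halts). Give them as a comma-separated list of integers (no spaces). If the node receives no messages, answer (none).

Answer: 22,74,95

Derivation:
Round 1: pos1(id74) recv 95: fwd; pos2(id21) recv 74: fwd; pos3(id22) recv 21: drop; pos0(id95) recv 22: drop
Round 2: pos2(id21) recv 95: fwd; pos3(id22) recv 74: fwd
Round 3: pos3(id22) recv 95: fwd; pos0(id95) recv 74: drop
Round 4: pos0(id95) recv 95: ELECTED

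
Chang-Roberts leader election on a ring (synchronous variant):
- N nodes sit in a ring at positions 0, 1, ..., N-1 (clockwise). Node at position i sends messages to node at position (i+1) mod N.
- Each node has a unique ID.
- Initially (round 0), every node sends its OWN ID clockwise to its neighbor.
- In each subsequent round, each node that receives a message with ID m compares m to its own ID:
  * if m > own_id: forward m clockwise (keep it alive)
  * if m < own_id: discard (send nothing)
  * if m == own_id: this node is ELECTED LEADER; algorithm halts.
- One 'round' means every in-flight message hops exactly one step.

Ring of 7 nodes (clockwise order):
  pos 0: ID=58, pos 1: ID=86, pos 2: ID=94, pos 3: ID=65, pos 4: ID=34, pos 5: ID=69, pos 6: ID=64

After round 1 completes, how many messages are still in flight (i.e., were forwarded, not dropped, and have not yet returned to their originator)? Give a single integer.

Round 1: pos1(id86) recv 58: drop; pos2(id94) recv 86: drop; pos3(id65) recv 94: fwd; pos4(id34) recv 65: fwd; pos5(id69) recv 34: drop; pos6(id64) recv 69: fwd; pos0(id58) recv 64: fwd
After round 1: 4 messages still in flight

Answer: 4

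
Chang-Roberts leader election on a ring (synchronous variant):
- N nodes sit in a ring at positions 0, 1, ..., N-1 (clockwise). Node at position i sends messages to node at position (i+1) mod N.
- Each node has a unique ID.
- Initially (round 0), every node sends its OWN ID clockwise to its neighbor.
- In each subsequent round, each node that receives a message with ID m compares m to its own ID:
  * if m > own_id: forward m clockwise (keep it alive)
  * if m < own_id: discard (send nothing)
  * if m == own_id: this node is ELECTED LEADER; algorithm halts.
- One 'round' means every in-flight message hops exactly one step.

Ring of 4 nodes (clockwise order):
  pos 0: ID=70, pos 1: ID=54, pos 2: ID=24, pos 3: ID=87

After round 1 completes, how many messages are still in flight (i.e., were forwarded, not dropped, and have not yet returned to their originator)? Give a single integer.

Answer: 3

Derivation:
Round 1: pos1(id54) recv 70: fwd; pos2(id24) recv 54: fwd; pos3(id87) recv 24: drop; pos0(id70) recv 87: fwd
After round 1: 3 messages still in flight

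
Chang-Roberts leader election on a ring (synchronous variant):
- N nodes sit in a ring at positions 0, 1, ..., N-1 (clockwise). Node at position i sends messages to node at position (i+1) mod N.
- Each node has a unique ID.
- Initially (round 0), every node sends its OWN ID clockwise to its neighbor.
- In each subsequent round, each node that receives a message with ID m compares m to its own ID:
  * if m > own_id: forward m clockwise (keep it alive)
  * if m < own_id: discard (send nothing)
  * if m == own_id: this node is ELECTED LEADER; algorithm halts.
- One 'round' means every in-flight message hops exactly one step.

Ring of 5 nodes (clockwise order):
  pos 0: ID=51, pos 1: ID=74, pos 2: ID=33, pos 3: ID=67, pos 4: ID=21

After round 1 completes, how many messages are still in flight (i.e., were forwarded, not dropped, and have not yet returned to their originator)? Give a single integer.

Round 1: pos1(id74) recv 51: drop; pos2(id33) recv 74: fwd; pos3(id67) recv 33: drop; pos4(id21) recv 67: fwd; pos0(id51) recv 21: drop
After round 1: 2 messages still in flight

Answer: 2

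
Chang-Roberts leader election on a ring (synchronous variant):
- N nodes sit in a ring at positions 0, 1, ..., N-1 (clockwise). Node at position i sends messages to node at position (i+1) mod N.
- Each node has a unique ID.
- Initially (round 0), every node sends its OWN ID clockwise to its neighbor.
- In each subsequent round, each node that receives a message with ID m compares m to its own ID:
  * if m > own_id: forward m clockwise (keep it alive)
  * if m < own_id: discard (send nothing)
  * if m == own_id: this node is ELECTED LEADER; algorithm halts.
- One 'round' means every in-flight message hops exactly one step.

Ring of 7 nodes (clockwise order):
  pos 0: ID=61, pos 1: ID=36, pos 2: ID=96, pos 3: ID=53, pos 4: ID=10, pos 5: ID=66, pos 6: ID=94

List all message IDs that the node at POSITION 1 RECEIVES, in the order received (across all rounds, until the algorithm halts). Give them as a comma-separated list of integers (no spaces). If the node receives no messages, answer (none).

Answer: 61,94,96

Derivation:
Round 1: pos1(id36) recv 61: fwd; pos2(id96) recv 36: drop; pos3(id53) recv 96: fwd; pos4(id10) recv 53: fwd; pos5(id66) recv 10: drop; pos6(id94) recv 66: drop; pos0(id61) recv 94: fwd
Round 2: pos2(id96) recv 61: drop; pos4(id10) recv 96: fwd; pos5(id66) recv 53: drop; pos1(id36) recv 94: fwd
Round 3: pos5(id66) recv 96: fwd; pos2(id96) recv 94: drop
Round 4: pos6(id94) recv 96: fwd
Round 5: pos0(id61) recv 96: fwd
Round 6: pos1(id36) recv 96: fwd
Round 7: pos2(id96) recv 96: ELECTED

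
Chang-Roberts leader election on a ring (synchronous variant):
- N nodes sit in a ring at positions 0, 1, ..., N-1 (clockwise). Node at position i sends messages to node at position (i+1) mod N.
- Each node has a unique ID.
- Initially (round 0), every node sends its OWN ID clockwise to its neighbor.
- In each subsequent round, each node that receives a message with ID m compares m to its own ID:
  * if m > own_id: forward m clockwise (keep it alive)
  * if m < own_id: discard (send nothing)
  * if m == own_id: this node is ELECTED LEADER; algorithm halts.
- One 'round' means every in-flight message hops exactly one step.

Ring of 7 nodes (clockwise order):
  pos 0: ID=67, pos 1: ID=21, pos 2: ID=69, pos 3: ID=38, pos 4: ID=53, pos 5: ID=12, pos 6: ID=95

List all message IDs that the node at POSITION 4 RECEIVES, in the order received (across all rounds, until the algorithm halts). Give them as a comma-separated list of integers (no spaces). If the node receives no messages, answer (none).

Round 1: pos1(id21) recv 67: fwd; pos2(id69) recv 21: drop; pos3(id38) recv 69: fwd; pos4(id53) recv 38: drop; pos5(id12) recv 53: fwd; pos6(id95) recv 12: drop; pos0(id67) recv 95: fwd
Round 2: pos2(id69) recv 67: drop; pos4(id53) recv 69: fwd; pos6(id95) recv 53: drop; pos1(id21) recv 95: fwd
Round 3: pos5(id12) recv 69: fwd; pos2(id69) recv 95: fwd
Round 4: pos6(id95) recv 69: drop; pos3(id38) recv 95: fwd
Round 5: pos4(id53) recv 95: fwd
Round 6: pos5(id12) recv 95: fwd
Round 7: pos6(id95) recv 95: ELECTED

Answer: 38,69,95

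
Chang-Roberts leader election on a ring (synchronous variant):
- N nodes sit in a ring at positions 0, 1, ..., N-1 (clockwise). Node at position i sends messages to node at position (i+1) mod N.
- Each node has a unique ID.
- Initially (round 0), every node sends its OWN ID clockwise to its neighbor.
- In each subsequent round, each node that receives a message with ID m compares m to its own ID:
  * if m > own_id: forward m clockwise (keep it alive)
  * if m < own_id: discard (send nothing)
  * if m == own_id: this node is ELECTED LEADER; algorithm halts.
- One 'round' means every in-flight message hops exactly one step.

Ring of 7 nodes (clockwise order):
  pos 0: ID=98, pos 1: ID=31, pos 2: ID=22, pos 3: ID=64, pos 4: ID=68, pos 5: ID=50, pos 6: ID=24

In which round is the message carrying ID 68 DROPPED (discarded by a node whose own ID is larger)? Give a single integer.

Round 1: pos1(id31) recv 98: fwd; pos2(id22) recv 31: fwd; pos3(id64) recv 22: drop; pos4(id68) recv 64: drop; pos5(id50) recv 68: fwd; pos6(id24) recv 50: fwd; pos0(id98) recv 24: drop
Round 2: pos2(id22) recv 98: fwd; pos3(id64) recv 31: drop; pos6(id24) recv 68: fwd; pos0(id98) recv 50: drop
Round 3: pos3(id64) recv 98: fwd; pos0(id98) recv 68: drop
Round 4: pos4(id68) recv 98: fwd
Round 5: pos5(id50) recv 98: fwd
Round 6: pos6(id24) recv 98: fwd
Round 7: pos0(id98) recv 98: ELECTED
Message ID 68 originates at pos 4; dropped at pos 0 in round 3

Answer: 3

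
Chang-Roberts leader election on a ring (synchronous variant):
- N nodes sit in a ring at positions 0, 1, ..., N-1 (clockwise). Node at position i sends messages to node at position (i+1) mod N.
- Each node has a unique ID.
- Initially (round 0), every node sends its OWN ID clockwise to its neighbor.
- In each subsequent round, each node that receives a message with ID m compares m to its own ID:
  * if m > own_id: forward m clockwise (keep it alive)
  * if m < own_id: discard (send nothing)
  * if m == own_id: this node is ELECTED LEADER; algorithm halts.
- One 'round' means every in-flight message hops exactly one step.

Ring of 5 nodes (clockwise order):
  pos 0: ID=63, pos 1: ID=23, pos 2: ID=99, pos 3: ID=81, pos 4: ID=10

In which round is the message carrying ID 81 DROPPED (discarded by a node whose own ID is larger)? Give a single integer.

Round 1: pos1(id23) recv 63: fwd; pos2(id99) recv 23: drop; pos3(id81) recv 99: fwd; pos4(id10) recv 81: fwd; pos0(id63) recv 10: drop
Round 2: pos2(id99) recv 63: drop; pos4(id10) recv 99: fwd; pos0(id63) recv 81: fwd
Round 3: pos0(id63) recv 99: fwd; pos1(id23) recv 81: fwd
Round 4: pos1(id23) recv 99: fwd; pos2(id99) recv 81: drop
Round 5: pos2(id99) recv 99: ELECTED
Message ID 81 originates at pos 3; dropped at pos 2 in round 4

Answer: 4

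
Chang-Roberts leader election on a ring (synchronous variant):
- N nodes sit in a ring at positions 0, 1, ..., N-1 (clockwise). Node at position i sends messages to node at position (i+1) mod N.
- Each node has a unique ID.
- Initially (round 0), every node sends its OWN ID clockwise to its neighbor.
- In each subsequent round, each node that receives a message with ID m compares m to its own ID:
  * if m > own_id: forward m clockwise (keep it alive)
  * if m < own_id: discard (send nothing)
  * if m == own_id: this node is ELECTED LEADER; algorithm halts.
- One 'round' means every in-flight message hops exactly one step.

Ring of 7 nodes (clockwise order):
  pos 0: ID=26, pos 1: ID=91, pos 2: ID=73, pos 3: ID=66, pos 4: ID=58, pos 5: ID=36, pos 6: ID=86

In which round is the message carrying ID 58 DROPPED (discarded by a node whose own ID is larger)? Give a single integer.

Round 1: pos1(id91) recv 26: drop; pos2(id73) recv 91: fwd; pos3(id66) recv 73: fwd; pos4(id58) recv 66: fwd; pos5(id36) recv 58: fwd; pos6(id86) recv 36: drop; pos0(id26) recv 86: fwd
Round 2: pos3(id66) recv 91: fwd; pos4(id58) recv 73: fwd; pos5(id36) recv 66: fwd; pos6(id86) recv 58: drop; pos1(id91) recv 86: drop
Round 3: pos4(id58) recv 91: fwd; pos5(id36) recv 73: fwd; pos6(id86) recv 66: drop
Round 4: pos5(id36) recv 91: fwd; pos6(id86) recv 73: drop
Round 5: pos6(id86) recv 91: fwd
Round 6: pos0(id26) recv 91: fwd
Round 7: pos1(id91) recv 91: ELECTED
Message ID 58 originates at pos 4; dropped at pos 6 in round 2

Answer: 2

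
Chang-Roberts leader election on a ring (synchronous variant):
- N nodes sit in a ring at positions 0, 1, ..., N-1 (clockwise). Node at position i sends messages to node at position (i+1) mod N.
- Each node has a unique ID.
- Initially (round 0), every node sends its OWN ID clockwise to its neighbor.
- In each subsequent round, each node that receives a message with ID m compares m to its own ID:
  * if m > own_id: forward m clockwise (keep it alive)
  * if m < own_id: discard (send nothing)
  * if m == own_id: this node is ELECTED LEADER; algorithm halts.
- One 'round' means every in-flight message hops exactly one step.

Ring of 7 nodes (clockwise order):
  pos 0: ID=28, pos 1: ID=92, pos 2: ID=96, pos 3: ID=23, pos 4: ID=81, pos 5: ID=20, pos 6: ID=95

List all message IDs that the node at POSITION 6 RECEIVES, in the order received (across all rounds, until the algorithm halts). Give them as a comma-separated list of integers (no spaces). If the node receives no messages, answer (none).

Round 1: pos1(id92) recv 28: drop; pos2(id96) recv 92: drop; pos3(id23) recv 96: fwd; pos4(id81) recv 23: drop; pos5(id20) recv 81: fwd; pos6(id95) recv 20: drop; pos0(id28) recv 95: fwd
Round 2: pos4(id81) recv 96: fwd; pos6(id95) recv 81: drop; pos1(id92) recv 95: fwd
Round 3: pos5(id20) recv 96: fwd; pos2(id96) recv 95: drop
Round 4: pos6(id95) recv 96: fwd
Round 5: pos0(id28) recv 96: fwd
Round 6: pos1(id92) recv 96: fwd
Round 7: pos2(id96) recv 96: ELECTED

Answer: 20,81,96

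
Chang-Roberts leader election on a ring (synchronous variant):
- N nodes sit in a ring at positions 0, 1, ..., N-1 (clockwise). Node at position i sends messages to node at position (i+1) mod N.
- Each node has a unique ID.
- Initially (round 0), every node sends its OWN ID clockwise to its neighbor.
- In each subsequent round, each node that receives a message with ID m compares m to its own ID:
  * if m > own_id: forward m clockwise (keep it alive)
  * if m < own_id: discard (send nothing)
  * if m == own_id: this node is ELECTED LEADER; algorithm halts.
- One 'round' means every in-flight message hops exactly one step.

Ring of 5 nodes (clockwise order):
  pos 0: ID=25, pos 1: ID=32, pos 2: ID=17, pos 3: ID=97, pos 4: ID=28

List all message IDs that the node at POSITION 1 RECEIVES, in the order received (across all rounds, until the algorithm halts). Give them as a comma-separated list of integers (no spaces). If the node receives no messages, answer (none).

Answer: 25,28,97

Derivation:
Round 1: pos1(id32) recv 25: drop; pos2(id17) recv 32: fwd; pos3(id97) recv 17: drop; pos4(id28) recv 97: fwd; pos0(id25) recv 28: fwd
Round 2: pos3(id97) recv 32: drop; pos0(id25) recv 97: fwd; pos1(id32) recv 28: drop
Round 3: pos1(id32) recv 97: fwd
Round 4: pos2(id17) recv 97: fwd
Round 5: pos3(id97) recv 97: ELECTED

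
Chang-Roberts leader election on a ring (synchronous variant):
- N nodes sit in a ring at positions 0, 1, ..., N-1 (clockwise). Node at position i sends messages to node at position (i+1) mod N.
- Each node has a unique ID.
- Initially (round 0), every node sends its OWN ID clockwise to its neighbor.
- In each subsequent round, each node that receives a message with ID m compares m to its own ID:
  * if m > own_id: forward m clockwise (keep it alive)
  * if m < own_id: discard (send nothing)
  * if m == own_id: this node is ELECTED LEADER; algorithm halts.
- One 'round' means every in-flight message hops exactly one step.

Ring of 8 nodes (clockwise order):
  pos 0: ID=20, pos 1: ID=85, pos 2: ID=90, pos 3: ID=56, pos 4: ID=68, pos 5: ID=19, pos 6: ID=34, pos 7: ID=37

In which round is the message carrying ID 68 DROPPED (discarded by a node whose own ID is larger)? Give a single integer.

Round 1: pos1(id85) recv 20: drop; pos2(id90) recv 85: drop; pos3(id56) recv 90: fwd; pos4(id68) recv 56: drop; pos5(id19) recv 68: fwd; pos6(id34) recv 19: drop; pos7(id37) recv 34: drop; pos0(id20) recv 37: fwd
Round 2: pos4(id68) recv 90: fwd; pos6(id34) recv 68: fwd; pos1(id85) recv 37: drop
Round 3: pos5(id19) recv 90: fwd; pos7(id37) recv 68: fwd
Round 4: pos6(id34) recv 90: fwd; pos0(id20) recv 68: fwd
Round 5: pos7(id37) recv 90: fwd; pos1(id85) recv 68: drop
Round 6: pos0(id20) recv 90: fwd
Round 7: pos1(id85) recv 90: fwd
Round 8: pos2(id90) recv 90: ELECTED
Message ID 68 originates at pos 4; dropped at pos 1 in round 5

Answer: 5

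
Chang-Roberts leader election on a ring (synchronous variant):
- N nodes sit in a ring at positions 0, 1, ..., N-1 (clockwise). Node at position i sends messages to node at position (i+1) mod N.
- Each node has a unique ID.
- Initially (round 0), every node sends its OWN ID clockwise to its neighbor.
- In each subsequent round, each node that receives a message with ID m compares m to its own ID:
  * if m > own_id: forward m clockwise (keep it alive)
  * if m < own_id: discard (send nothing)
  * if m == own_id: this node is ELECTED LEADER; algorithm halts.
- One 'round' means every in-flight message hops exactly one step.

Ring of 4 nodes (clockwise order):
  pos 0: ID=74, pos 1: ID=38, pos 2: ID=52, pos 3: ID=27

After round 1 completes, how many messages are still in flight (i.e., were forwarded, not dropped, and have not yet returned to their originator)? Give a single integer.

Answer: 2

Derivation:
Round 1: pos1(id38) recv 74: fwd; pos2(id52) recv 38: drop; pos3(id27) recv 52: fwd; pos0(id74) recv 27: drop
After round 1: 2 messages still in flight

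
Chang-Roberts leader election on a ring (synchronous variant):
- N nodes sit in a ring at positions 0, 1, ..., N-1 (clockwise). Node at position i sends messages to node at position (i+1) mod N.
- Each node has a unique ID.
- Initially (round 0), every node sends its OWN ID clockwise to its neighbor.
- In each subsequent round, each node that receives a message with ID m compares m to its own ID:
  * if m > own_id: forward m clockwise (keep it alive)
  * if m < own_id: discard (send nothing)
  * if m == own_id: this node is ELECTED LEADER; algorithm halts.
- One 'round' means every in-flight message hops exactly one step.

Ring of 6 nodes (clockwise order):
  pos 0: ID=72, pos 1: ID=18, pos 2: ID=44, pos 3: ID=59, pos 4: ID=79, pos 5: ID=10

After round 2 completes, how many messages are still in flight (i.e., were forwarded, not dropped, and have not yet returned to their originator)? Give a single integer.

Round 1: pos1(id18) recv 72: fwd; pos2(id44) recv 18: drop; pos3(id59) recv 44: drop; pos4(id79) recv 59: drop; pos5(id10) recv 79: fwd; pos0(id72) recv 10: drop
Round 2: pos2(id44) recv 72: fwd; pos0(id72) recv 79: fwd
After round 2: 2 messages still in flight

Answer: 2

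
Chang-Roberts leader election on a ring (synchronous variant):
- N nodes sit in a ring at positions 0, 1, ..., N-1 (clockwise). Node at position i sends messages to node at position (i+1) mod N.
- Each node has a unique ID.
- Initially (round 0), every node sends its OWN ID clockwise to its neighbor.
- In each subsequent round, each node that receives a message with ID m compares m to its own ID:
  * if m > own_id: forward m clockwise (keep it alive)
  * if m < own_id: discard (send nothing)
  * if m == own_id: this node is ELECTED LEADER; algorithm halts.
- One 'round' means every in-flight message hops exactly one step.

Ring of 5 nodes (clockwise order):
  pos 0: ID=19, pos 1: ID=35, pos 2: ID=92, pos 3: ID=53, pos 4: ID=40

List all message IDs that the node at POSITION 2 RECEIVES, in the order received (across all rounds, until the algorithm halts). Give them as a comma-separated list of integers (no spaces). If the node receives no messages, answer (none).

Round 1: pos1(id35) recv 19: drop; pos2(id92) recv 35: drop; pos3(id53) recv 92: fwd; pos4(id40) recv 53: fwd; pos0(id19) recv 40: fwd
Round 2: pos4(id40) recv 92: fwd; pos0(id19) recv 53: fwd; pos1(id35) recv 40: fwd
Round 3: pos0(id19) recv 92: fwd; pos1(id35) recv 53: fwd; pos2(id92) recv 40: drop
Round 4: pos1(id35) recv 92: fwd; pos2(id92) recv 53: drop
Round 5: pos2(id92) recv 92: ELECTED

Answer: 35,40,53,92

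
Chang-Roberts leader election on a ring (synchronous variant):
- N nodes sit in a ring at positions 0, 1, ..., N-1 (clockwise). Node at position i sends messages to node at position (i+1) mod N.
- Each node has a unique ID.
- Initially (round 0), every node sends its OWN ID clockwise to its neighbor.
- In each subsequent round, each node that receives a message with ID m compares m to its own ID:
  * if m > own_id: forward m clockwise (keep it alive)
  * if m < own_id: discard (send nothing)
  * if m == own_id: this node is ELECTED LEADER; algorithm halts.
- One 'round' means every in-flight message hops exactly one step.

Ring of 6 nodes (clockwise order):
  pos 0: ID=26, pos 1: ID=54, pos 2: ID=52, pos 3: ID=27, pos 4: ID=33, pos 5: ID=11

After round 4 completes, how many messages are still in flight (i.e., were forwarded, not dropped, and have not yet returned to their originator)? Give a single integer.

Round 1: pos1(id54) recv 26: drop; pos2(id52) recv 54: fwd; pos3(id27) recv 52: fwd; pos4(id33) recv 27: drop; pos5(id11) recv 33: fwd; pos0(id26) recv 11: drop
Round 2: pos3(id27) recv 54: fwd; pos4(id33) recv 52: fwd; pos0(id26) recv 33: fwd
Round 3: pos4(id33) recv 54: fwd; pos5(id11) recv 52: fwd; pos1(id54) recv 33: drop
Round 4: pos5(id11) recv 54: fwd; pos0(id26) recv 52: fwd
After round 4: 2 messages still in flight

Answer: 2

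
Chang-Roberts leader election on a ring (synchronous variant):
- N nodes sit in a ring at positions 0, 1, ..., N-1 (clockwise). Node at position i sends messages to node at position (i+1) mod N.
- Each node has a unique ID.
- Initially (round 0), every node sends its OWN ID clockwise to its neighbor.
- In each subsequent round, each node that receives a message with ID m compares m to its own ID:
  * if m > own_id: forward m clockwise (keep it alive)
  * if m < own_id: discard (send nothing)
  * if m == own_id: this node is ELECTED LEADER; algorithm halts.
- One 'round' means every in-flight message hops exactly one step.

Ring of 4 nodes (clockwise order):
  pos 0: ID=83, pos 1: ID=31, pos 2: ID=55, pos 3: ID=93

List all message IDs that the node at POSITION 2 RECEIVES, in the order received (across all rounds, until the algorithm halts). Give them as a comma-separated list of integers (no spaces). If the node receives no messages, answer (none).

Answer: 31,83,93

Derivation:
Round 1: pos1(id31) recv 83: fwd; pos2(id55) recv 31: drop; pos3(id93) recv 55: drop; pos0(id83) recv 93: fwd
Round 2: pos2(id55) recv 83: fwd; pos1(id31) recv 93: fwd
Round 3: pos3(id93) recv 83: drop; pos2(id55) recv 93: fwd
Round 4: pos3(id93) recv 93: ELECTED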